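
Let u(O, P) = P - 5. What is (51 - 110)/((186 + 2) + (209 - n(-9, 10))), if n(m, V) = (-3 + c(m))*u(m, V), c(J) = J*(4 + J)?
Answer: -59/187 ≈ -0.31551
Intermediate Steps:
u(O, P) = -5 + P
n(m, V) = (-5 + V)*(-3 + m*(4 + m)) (n(m, V) = (-3 + m*(4 + m))*(-5 + V) = (-5 + V)*(-3 + m*(4 + m)))
(51 - 110)/((186 + 2) + (209 - n(-9, 10))) = (51 - 110)/((186 + 2) + (209 - (-5 + 10)*(-3 - 9*(4 - 9)))) = -59/(188 + (209 - 5*(-3 - 9*(-5)))) = -59/(188 + (209 - 5*(-3 + 45))) = -59/(188 + (209 - 5*42)) = -59/(188 + (209 - 1*210)) = -59/(188 + (209 - 210)) = -59/(188 - 1) = -59/187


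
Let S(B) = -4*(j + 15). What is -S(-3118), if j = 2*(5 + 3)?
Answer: 124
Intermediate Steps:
j = 16 (j = 2*8 = 16)
S(B) = -124 (S(B) = -4*(16 + 15) = -4*31 = -124)
-S(-3118) = -1*(-124) = 124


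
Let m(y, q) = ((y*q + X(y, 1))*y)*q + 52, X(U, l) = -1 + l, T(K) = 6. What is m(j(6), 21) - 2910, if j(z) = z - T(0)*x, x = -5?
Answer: 568678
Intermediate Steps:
j(z) = 30 + z (j(z) = z - 6*(-5) = z - 1*(-30) = z + 30 = 30 + z)
m(y, q) = 52 + q²*y² (m(y, q) = ((y*q + (-1 + 1))*y)*q + 52 = ((q*y + 0)*y)*q + 52 = ((q*y)*y)*q + 52 = (q*y²)*q + 52 = q²*y² + 52 = 52 + q²*y²)
m(j(6), 21) - 2910 = (52 + 21²*(30 + 6)²) - 2910 = (52 + 441*36²) - 2910 = (52 + 441*1296) - 2910 = (52 + 571536) - 2910 = 571588 - 2910 = 568678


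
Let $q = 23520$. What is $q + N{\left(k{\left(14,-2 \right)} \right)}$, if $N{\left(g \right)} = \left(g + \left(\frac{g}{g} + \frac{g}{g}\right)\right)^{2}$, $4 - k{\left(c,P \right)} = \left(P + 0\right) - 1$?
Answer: $23601$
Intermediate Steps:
$k{\left(c,P \right)} = 5 - P$ ($k{\left(c,P \right)} = 4 - \left(\left(P + 0\right) - 1\right) = 4 - \left(P - 1\right) = 4 - \left(-1 + P\right) = 5 - P$)
$N{\left(g \right)} = \left(2 + g\right)^{2}$ ($N{\left(g \right)} = \left(g + \left(1 + 1\right)\right)^{2} = \left(g + 2\right)^{2} = \left(2 + g\right)^{2}$)
$q + N{\left(k{\left(14,-2 \right)} \right)} = 23520 + \left(2 + \left(5 - -2\right)\right)^{2} = 23520 + \left(2 + \left(5 + 2\right)\right)^{2} = 23520 + \left(2 + 7\right)^{2} = 23520 + 9^{2} = 23520 + 81 = 23601$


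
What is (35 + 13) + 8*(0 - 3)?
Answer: 24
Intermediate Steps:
(35 + 13) + 8*(0 - 3) = 48 + 8*(-3) = 48 - 24 = 24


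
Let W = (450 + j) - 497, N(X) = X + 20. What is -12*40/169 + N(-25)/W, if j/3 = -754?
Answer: -1107475/390221 ≈ -2.8381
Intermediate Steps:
j = -2262 (j = 3*(-754) = -2262)
N(X) = 20 + X
W = -2309 (W = (450 - 2262) - 497 = -1812 - 497 = -2309)
-12*40/169 + N(-25)/W = -12*40/169 + (20 - 25)/(-2309) = -480*1/169 - 5*(-1/2309) = -480/169 + 5/2309 = -1107475/390221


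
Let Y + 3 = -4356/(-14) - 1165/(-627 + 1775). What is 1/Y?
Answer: 164/50369 ≈ 0.0032560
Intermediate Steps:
Y = 50369/164 (Y = -3 + (-4356/(-14) - 1165/(-627 + 1775)) = -3 + (-4356*(-1/14) - 1165/1148) = -3 + (2178/7 - 1165*1/1148) = -3 + (2178/7 - 1165/1148) = -3 + 50861/164 = 50369/164 ≈ 307.13)
1/Y = 1/(50369/164) = 164/50369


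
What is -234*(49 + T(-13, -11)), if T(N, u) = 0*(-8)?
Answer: -11466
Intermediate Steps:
T(N, u) = 0
-234*(49 + T(-13, -11)) = -234*(49 + 0) = -234*49 = -11466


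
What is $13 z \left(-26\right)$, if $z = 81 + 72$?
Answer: $-51714$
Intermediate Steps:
$z = 153$
$13 z \left(-26\right) = 13 \cdot 153 \left(-26\right) = 1989 \left(-26\right) = -51714$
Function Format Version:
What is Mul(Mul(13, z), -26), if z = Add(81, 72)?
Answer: -51714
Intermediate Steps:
z = 153
Mul(Mul(13, z), -26) = Mul(Mul(13, 153), -26) = Mul(1989, -26) = -51714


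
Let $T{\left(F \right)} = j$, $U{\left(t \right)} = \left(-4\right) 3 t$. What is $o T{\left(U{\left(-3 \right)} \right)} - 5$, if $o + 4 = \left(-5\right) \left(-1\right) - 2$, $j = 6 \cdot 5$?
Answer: $-35$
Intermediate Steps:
$U{\left(t \right)} = - 12 t$
$j = 30$
$T{\left(F \right)} = 30$
$o = -1$ ($o = -4 - -3 = -4 + \left(5 - 2\right) = -4 + 3 = -1$)
$o T{\left(U{\left(-3 \right)} \right)} - 5 = \left(-1\right) 30 - 5 = -30 - 5 = -35$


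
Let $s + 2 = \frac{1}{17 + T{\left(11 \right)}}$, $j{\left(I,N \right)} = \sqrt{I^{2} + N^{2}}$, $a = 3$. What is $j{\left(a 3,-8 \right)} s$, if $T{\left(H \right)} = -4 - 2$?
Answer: $- \frac{21 \sqrt{145}}{11} \approx -22.988$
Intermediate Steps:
$T{\left(H \right)} = -6$
$s = - \frac{21}{11}$ ($s = -2 + \frac{1}{17 - 6} = -2 + \frac{1}{11} = - \frac{21}{11} \approx -1.9091$)
$j{\left(a 3,-8 \right)} s = \sqrt{\left(3 \cdot 3\right)^{2} + \left(-8\right)^{2}} \left(- \frac{21}{11}\right) = \sqrt{9^{2} + 64} \left(- \frac{21}{11}\right) = \sqrt{81 + 64} \left(- \frac{21}{11}\right) = \sqrt{145} \left(- \frac{21}{11}\right) = - \frac{21 \sqrt{145}}{11}$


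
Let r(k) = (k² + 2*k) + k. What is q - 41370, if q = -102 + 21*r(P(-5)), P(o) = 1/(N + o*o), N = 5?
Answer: -12440963/300 ≈ -41470.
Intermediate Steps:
P(o) = 1/(5 + o²) (P(o) = 1/(5 + o*o) = 1/(5 + o²))
r(k) = k² + 3*k
q = -29963/300 (q = -102 + 21*((3 + 1/(5 + (-5)²))/(5 + (-5)²)) = -102 + 21*((3 + 1/(5 + 25))/(5 + 25)) = -102 + 21*((3 + 1/30)/30) = -102 + 21*((1/30)*(91/30)) = -102 + 21*(91/900) = -102 + 637/300 = -29963/300 ≈ -99.877)
q - 41370 = -29963/300 - 41370 = -12440963/300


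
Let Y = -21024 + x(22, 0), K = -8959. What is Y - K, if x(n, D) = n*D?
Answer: -12065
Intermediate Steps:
x(n, D) = D*n
Y = -21024 (Y = -21024 + 0*22 = -21024 + 0 = -21024)
Y - K = -21024 - 1*(-8959) = -21024 + 8959 = -12065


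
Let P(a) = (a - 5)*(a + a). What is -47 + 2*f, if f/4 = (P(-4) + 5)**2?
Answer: 47385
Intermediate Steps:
P(a) = 2*a*(-5 + a) (P(a) = (-5 + a)*(2*a) = 2*a*(-5 + a))
f = 23716 (f = 4*(2*(-4)*(-5 - 4) + 5)**2 = 4*(2*(-4)*(-9) + 5)**2 = 4*(72 + 5)**2 = 4*77**2 = 4*5929 = 23716)
-47 + 2*f = -47 + 2*23716 = -47 + 47432 = 47385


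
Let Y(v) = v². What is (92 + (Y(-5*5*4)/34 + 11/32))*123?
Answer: 25858905/544 ≈ 47535.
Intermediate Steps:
(92 + (Y(-5*5*4)/34 + 11/32))*123 = (92 + ((-5*5*4)²/34 + 11/32))*123 = (92 + ((-25*4)²*(1/34) + 11*(1/32)))*123 = (92 + ((-100)²*(1/34) + 11/32))*123 = (92 + (10000*(1/34) + 11/32))*123 = (92 + (5000/17 + 11/32))*123 = (92 + 160187/544)*123 = (210235/544)*123 = 25858905/544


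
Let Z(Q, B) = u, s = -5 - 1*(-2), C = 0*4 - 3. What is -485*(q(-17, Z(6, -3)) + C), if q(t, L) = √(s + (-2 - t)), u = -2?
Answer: 1455 - 970*√3 ≈ -225.09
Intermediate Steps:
C = -3 (C = 0 - 3 = -3)
s = -3 (s = -5 + 2 = -3)
Z(Q, B) = -2
q(t, L) = √(-5 - t) (q(t, L) = √(-3 + (-2 - t)) = √(-5 - t))
-485*(q(-17, Z(6, -3)) + C) = -485*(√(-5 - 1*(-17)) - 3) = -485*(√(-5 + 17) - 3) = -485*(√12 - 3) = -485*(2*√3 - 3) = -485*(-3 + 2*√3) = 1455 - 970*√3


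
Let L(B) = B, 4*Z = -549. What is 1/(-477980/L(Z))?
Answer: 549/1911920 ≈ 0.00028715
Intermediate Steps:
Z = -549/4 (Z = (¼)*(-549) = -549/4 ≈ -137.25)
1/(-477980/L(Z)) = 1/(-477980/(-549/4)) = 1/(-477980*(-4/549)) = 1/(1911920/549) = 549/1911920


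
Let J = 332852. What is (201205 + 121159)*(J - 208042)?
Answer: 40234250840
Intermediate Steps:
(201205 + 121159)*(J - 208042) = (201205 + 121159)*(332852 - 208042) = 322364*124810 = 40234250840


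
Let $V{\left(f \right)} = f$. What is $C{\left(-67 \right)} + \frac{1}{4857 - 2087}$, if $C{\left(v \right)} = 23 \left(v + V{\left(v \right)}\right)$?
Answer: $- \frac{8537139}{2770} \approx -3082.0$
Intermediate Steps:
$C{\left(v \right)} = 46 v$ ($C{\left(v \right)} = 23 \left(v + v\right) = 23 \cdot 2 v = 46 v$)
$C{\left(-67 \right)} + \frac{1}{4857 - 2087} = 46 \left(-67\right) + \frac{1}{4857 - 2087} = -3082 + \frac{1}{2770} = - \frac{8537139}{2770}$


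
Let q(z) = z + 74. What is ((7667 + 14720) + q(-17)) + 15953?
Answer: 38397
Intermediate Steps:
q(z) = 74 + z
((7667 + 14720) + q(-17)) + 15953 = ((7667 + 14720) + (74 - 17)) + 15953 = (22387 + 57) + 15953 = 22444 + 15953 = 38397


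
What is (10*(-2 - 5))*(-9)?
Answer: 630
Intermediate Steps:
(10*(-2 - 5))*(-9) = (10*(-7))*(-9) = -70*(-9) = 630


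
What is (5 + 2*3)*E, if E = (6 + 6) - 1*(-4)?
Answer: 176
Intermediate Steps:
E = 16 (E = 12 + 4 = 16)
(5 + 2*3)*E = (5 + 2*3)*16 = (5 + 6)*16 = 11*16 = 176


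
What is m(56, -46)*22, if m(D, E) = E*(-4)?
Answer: 4048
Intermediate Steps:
m(D, E) = -4*E
m(56, -46)*22 = -4*(-46)*22 = 184*22 = 4048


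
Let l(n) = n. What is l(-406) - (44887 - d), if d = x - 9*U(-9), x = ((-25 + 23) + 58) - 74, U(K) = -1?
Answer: -45302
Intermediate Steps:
x = -18 (x = (-2 + 58) - 74 = 56 - 74 = -18)
d = -9 (d = -18 - 9*(-1) = -18 + 9 = -9)
l(-406) - (44887 - d) = -406 - (44887 - 1*(-9)) = -406 - (44887 + 9) = -406 - 1*44896 = -406 - 44896 = -45302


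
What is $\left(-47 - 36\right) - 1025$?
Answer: $-1108$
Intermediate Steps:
$\left(-47 - 36\right) - 1025 = -83 - 1025 = -1108$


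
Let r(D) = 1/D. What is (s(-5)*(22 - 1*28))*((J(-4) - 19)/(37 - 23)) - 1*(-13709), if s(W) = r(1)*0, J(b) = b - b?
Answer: 13709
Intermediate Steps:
r(D) = 1/D
J(b) = 0
s(W) = 0 (s(W) = 0/1 = 1*0 = 0)
(s(-5)*(22 - 1*28))*((J(-4) - 19)/(37 - 23)) - 1*(-13709) = (0*(22 - 1*28))*((0 - 19)/(37 - 23)) - 1*(-13709) = (0*(22 - 28))*(-19/14) + 13709 = (0*(-6))*(-19*1/14) + 13709 = 0*(-19/14) + 13709 = 0 + 13709 = 13709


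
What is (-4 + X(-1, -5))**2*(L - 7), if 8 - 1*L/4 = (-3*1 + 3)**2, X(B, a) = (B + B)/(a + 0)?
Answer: 324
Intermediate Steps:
X(B, a) = 2*B/a (X(B, a) = (2*B)/a = 2*B/a)
L = 32 (L = 32 - 4*(-3*1 + 3)**2 = 32 - 4*(-3 + 3)**2 = 32 - 4*0**2 = 32 - 4*0 = 32 + 0 = 32)
(-4 + X(-1, -5))**2*(L - 7) = (-4 + 2*(-1)/(-5))**2*(32 - 7) = (-4 + 2*(-1)*(-1/5))**2*25 = (-4 + 2/5)**2*25 = (-18/5)**2*25 = (324/25)*25 = 324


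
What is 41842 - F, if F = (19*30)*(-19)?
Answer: 52672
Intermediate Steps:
F = -10830 (F = 570*(-19) = -10830)
41842 - F = 41842 - 1*(-10830) = 41842 + 10830 = 52672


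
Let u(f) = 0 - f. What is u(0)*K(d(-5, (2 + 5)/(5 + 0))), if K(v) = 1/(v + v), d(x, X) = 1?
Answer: 0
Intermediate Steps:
u(f) = -f
K(v) = 1/(2*v)
u(0)*K(d(-5, (2 + 5)/(5 + 0))) = (-1*0)*((1/2)/1) = 0*((1/2)*1) = 0*(1/2) = 0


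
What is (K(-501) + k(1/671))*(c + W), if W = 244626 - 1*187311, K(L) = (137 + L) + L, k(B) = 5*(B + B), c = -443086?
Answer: 223903417255/671 ≈ 3.3369e+8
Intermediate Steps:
k(B) = 10*B (k(B) = 5*(2*B) = 10*B)
K(L) = 137 + 2*L
W = 57315 (W = 244626 - 187311 = 57315)
(K(-501) + k(1/671))*(c + W) = ((137 + 2*(-501)) + 10/671)*(-443086 + 57315) = ((137 - 1002) + 10*(1/671))*(-385771) = (-865 + 10/671)*(-385771) = -580405/671*(-385771) = 223903417255/671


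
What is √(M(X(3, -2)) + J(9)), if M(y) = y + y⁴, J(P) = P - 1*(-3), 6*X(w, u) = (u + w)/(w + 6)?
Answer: √102194137/2916 ≈ 3.4668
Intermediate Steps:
X(w, u) = (u + w)/(6*(6 + w)) (X(w, u) = ((u + w)/(w + 6))/6 = ((u + w)/(6 + w))/6 = (u + w)/(6*(6 + w)))
J(P) = 3 + P (J(P) = P + 3 = 3 + P)
√(M(X(3, -2)) + J(9)) = √(((-2 + 3)/(6*(6 + 3)) + ((-2 + 3)/(6*(6 + 3)))⁴) + (3 + 9)) = √(((⅙)*1/9 + ((⅙)*1/9)⁴) + 12) = √(((⅙)*(⅑)*1 + ((⅙)*(⅑)*1)⁴) + 12) = √((1/54 + (1/54)⁴) + 12) = √((1/54 + 1/8503056) + 12) = √(157465/8503056 + 12) = √(102194137/8503056) = √102194137/2916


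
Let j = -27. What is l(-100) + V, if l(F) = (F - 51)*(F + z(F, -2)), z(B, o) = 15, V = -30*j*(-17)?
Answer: -935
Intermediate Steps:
V = -13770 (V = -30*(-27)*(-17) = 810*(-17) = -13770)
l(F) = (-51 + F)*(15 + F) (l(F) = (F - 51)*(F + 15) = (-51 + F)*(15 + F))
l(-100) + V = (-765 + (-100)² - 36*(-100)) - 13770 = (-765 + 10000 + 3600) - 13770 = 12835 - 13770 = -935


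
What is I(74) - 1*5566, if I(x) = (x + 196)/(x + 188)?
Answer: -729011/131 ≈ -5565.0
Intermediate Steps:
I(x) = (196 + x)/(188 + x)
I(74) - 1*5566 = (196 + 74)/(188 + 74) - 1*5566 = 270/262 - 5566 = (1/262)*270 - 5566 = 135/131 - 5566 = -729011/131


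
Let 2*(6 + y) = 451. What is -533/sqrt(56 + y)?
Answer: -533*sqrt(1102)/551 ≈ -32.112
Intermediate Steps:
y = 439/2 (y = -6 + (1/2)*451 = -6 + 451/2 = 439/2 ≈ 219.50)
-533/sqrt(56 + y) = -533/sqrt(56 + 439/2) = -533*sqrt(1102)/551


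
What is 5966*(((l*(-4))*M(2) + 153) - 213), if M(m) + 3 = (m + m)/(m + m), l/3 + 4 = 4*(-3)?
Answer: -2648904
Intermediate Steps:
l = -48 (l = -12 + 3*(4*(-3)) = -12 + 3*(-12) = -12 - 36 = -48)
M(m) = -2 (M(m) = -3 + (m + m)/(m + m) = -3 + (2*m)/((2*m)) = -3 + (2*m)*(1/(2*m)) = -3 + 1 = -2)
5966*(((l*(-4))*M(2) + 153) - 213) = 5966*((-48*(-4)*(-2) + 153) - 213) = 5966*((192*(-2) + 153) - 213) = 5966*((-384 + 153) - 213) = 5966*(-231 - 213) = 5966*(-444) = -2648904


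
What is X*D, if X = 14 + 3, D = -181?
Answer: -3077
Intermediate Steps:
X = 17
X*D = 17*(-181) = -3077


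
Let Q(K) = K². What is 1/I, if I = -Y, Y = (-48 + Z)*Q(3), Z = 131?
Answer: -1/747 ≈ -0.0013387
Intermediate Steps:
Y = 747 (Y = (-48 + 131)*3² = 83*9 = 747)
I = -747 (I = -1*747 = -747)
1/I = 1/(-747) = -1/747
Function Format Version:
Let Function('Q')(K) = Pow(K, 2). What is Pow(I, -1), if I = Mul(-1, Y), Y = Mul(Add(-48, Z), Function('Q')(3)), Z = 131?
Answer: Rational(-1, 747) ≈ -0.0013387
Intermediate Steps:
Y = 747 (Y = Mul(Add(-48, 131), Pow(3, 2)) = Mul(83, 9) = 747)
I = -747 (I = Mul(-1, 747) = -747)
Pow(I, -1) = Pow(-747, -1) = Rational(-1, 747)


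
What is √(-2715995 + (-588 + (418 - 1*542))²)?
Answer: I*√2209051 ≈ 1486.3*I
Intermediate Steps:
√(-2715995 + (-588 + (418 - 1*542))²) = √(-2715995 + (-588 + (418 - 542))²) = √(-2715995 + (-588 - 124)²) = √(-2715995 + (-712)²) = √(-2715995 + 506944) = √(-2209051) = I*√2209051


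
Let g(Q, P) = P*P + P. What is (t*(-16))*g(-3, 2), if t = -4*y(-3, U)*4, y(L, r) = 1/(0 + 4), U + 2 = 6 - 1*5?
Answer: 384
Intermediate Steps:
U = -1 (U = -2 + (6 - 1*5) = -2 + (6 - 5) = -2 + 1 = -1)
y(L, r) = ¼ (y(L, r) = 1/4 = ¼)
g(Q, P) = P + P² (g(Q, P) = P² + P = P + P²)
t = -4 (t = -4*¼*4 = -1*4 = -4)
(t*(-16))*g(-3, 2) = (-4*(-16))*(2*(1 + 2)) = 64*(2*3) = 64*6 = 384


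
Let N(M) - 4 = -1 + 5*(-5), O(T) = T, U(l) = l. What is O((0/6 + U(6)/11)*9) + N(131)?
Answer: -188/11 ≈ -17.091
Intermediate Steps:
N(M) = -22 (N(M) = 4 + (-1 + 5*(-5)) = 4 + (-1 - 25) = 4 - 26 = -22)
O((0/6 + U(6)/11)*9) + N(131) = (0/6 + 6/11)*9 - 22 = (0*(1/6) + 6*(1/11))*9 - 22 = (0 + 6/11)*9 - 22 = (6/11)*9 - 22 = 54/11 - 22 = -188/11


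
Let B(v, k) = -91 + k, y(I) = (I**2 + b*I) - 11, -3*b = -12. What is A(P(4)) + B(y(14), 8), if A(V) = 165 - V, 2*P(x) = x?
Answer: 80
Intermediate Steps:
b = 4 (b = -1/3*(-12) = 4)
y(I) = -11 + I**2 + 4*I (y(I) = (I**2 + 4*I) - 11 = -11 + I**2 + 4*I)
P(x) = x/2
A(P(4)) + B(y(14), 8) = (165 - 4/2) + (-91 + 8) = (165 - 1*2) - 83 = (165 - 2) - 83 = 163 - 83 = 80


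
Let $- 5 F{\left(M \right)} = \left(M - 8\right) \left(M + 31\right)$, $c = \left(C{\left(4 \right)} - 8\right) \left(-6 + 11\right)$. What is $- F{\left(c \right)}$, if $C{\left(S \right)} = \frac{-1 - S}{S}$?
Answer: $\frac{13237}{80} \approx 165.46$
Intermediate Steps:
$C{\left(S \right)} = \frac{-1 - S}{S}$
$c = - \frac{185}{4}$ ($c = \left(\frac{-1 - 4}{4} - 8\right) \left(-6 + 11\right) = \left(\frac{-1 - 4}{4} - 8\right) 5 = \left(\frac{1}{4} \left(-5\right) - 8\right) 5 = \left(- \frac{5}{4} - 8\right) 5 = \left(- \frac{37}{4}\right) 5 = - \frac{185}{4} \approx -46.25$)
$F{\left(M \right)} = - \frac{\left(-8 + M\right) \left(31 + M\right)}{5}$ ($F{\left(M \right)} = - \frac{\left(M - 8\right) \left(M + 31\right)}{5} = - \frac{\left(-8 + M\right) \left(31 + M\right)}{5}$)
$- F{\left(c \right)} = - (\frac{248}{5} - - \frac{851}{4} - \frac{\left(- \frac{185}{4}\right)^{2}}{5}) = - (\frac{248}{5} + \frac{851}{4} - \frac{6845}{16}) = \left(-1\right) \left(- \frac{13237}{80}\right) = \frac{13237}{80}$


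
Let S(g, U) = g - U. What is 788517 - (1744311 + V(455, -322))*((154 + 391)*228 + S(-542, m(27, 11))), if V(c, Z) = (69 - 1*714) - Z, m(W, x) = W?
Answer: -215714831191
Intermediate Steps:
V(c, Z) = -645 - Z (V(c, Z) = (69 - 714) - Z = -645 - Z)
788517 - (1744311 + V(455, -322))*((154 + 391)*228 + S(-542, m(27, 11))) = 788517 - (1744311 + (-645 - 1*(-322)))*((154 + 391)*228 + (-542 - 1*27)) = 788517 - (1744311 + (-645 + 322))*(545*228 + (-542 - 27)) = 788517 - (1744311 - 323)*(124260 - 569) = 788517 - 1743988*123691 = 788517 - 1*215715619708 = 788517 - 215715619708 = -215714831191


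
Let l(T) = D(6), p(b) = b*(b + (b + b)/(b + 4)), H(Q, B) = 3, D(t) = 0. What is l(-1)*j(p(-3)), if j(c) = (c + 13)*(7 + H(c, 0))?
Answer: 0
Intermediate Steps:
p(b) = b*(b + 2*b/(4 + b)) (p(b) = b*(b + (2*b)/(4 + b)) = b*(b + 2*b/(4 + b)))
j(c) = 130 + 10*c (j(c) = (c + 13)*(7 + 3) = (13 + c)*10 = 130 + 10*c)
l(T) = 0
l(-1)*j(p(-3)) = 0*(130 + 10*((-3)²*(6 - 3)/(4 - 3))) = 0*(130 + 10*(9*3/1)) = 0*(130 + 10*(9*1*3)) = 0*(130 + 10*27) = 0*(130 + 270) = 0*400 = 0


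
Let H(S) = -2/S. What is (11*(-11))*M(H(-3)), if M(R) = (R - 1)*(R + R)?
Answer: 484/9 ≈ 53.778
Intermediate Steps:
M(R) = 2*R*(-1 + R) (M(R) = (-1 + R)*(2*R) = 2*R*(-1 + R))
(11*(-11))*M(H(-3)) = (11*(-11))*(2*(-2/(-3))*(-1 - 2/(-3))) = -242*(-2*(-1/3))*(-1 - 2*(-1/3)) = -242*2*(-1 + 2/3)/3 = -242*2*(-1)/(3*3) = -121*(-4/9) = 484/9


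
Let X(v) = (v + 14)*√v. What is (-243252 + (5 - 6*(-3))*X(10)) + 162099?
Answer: -81153 + 552*√10 ≈ -79407.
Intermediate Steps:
X(v) = √v*(14 + v) (X(v) = (14 + v)*√v = √v*(14 + v))
(-243252 + (5 - 6*(-3))*X(10)) + 162099 = (-243252 + (5 - 6*(-3))*(√10*(14 + 10))) + 162099 = (-243252 + (5 + 18)*(√10*24)) + 162099 = (-243252 + 23*(24*√10)) + 162099 = (-243252 + 552*√10) + 162099 = -81153 + 552*√10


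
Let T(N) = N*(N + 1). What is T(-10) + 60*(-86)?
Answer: -5070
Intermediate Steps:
T(N) = N*(1 + N)
T(-10) + 60*(-86) = -10*(1 - 10) + 60*(-86) = -10*(-9) - 5160 = 90 - 5160 = -5070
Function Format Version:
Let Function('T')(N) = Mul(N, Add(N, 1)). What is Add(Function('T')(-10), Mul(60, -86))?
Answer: -5070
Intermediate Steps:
Function('T')(N) = Mul(N, Add(1, N))
Add(Function('T')(-10), Mul(60, -86)) = Add(Mul(-10, Add(1, -10)), Mul(60, -86)) = Add(Mul(-10, -9), -5160) = Add(90, -5160) = -5070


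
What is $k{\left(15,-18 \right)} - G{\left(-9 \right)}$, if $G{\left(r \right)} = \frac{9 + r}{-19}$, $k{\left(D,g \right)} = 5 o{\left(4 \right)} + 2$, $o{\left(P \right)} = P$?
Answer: $22$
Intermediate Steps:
$k{\left(D,g \right)} = 22$ ($k{\left(D,g \right)} = 5 \cdot 4 + 2 = 20 + 2 = 22$)
$G{\left(r \right)} = - \frac{9}{19} - \frac{r}{19}$ ($G{\left(r \right)} = \left(9 + r\right) \left(- \frac{1}{19}\right) = - \frac{9}{19} - \frac{r}{19}$)
$k{\left(15,-18 \right)} - G{\left(-9 \right)} = 22 - \left(- \frac{9}{19} - - \frac{9}{19}\right) = 22 - \left(- \frac{9}{19} + \frac{9}{19}\right) = 22 - 0 = 22 + 0 = 22$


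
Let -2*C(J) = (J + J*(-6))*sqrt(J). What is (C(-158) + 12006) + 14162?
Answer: 26168 - 395*I*sqrt(158) ≈ 26168.0 - 4965.1*I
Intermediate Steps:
C(J) = 5*J**(3/2)/2 (C(J) = -(J + J*(-6))*sqrt(J)/2 = -(J - 6*J)*sqrt(J)/2 = -(-5*J)*sqrt(J)/2 = -(-5)*J**(3/2)/2 = 5*J**(3/2)/2)
(C(-158) + 12006) + 14162 = (5*(-158)**(3/2)/2 + 12006) + 14162 = (5*(-158*I*sqrt(158))/2 + 12006) + 14162 = (-395*I*sqrt(158) + 12006) + 14162 = (12006 - 395*I*sqrt(158)) + 14162 = 26168 - 395*I*sqrt(158)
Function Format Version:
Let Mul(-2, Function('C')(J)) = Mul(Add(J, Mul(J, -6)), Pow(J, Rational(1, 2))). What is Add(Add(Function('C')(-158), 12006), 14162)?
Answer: Add(26168, Mul(-395, I, Pow(158, Rational(1, 2)))) ≈ Add(26168., Mul(-4965.1, I))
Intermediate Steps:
Function('C')(J) = Mul(Rational(5, 2), Pow(J, Rational(3, 2))) (Function('C')(J) = Mul(Rational(-1, 2), Mul(Add(J, Mul(J, -6)), Pow(J, Rational(1, 2)))) = Mul(Rational(-1, 2), Mul(Add(J, Mul(-6, J)), Pow(J, Rational(1, 2)))) = Mul(Rational(-1, 2), Mul(Mul(-5, J), Pow(J, Rational(1, 2)))) = Mul(Rational(-1, 2), Mul(-5, Pow(J, Rational(3, 2)))) = Mul(Rational(5, 2), Pow(J, Rational(3, 2))))
Add(Add(Function('C')(-158), 12006), 14162) = Add(Add(Mul(Rational(5, 2), Pow(-158, Rational(3, 2))), 12006), 14162) = Add(Add(Mul(Rational(5, 2), Mul(-158, I, Pow(158, Rational(1, 2)))), 12006), 14162) = Add(Add(Mul(-395, I, Pow(158, Rational(1, 2))), 12006), 14162) = Add(Add(12006, Mul(-395, I, Pow(158, Rational(1, 2)))), 14162) = Add(26168, Mul(-395, I, Pow(158, Rational(1, 2))))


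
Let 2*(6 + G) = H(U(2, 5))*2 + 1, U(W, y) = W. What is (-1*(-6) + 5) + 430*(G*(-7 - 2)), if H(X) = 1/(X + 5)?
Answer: 145202/7 ≈ 20743.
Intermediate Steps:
H(X) = 1/(5 + X)
G = -75/14 (G = -6 + (2/(5 + 2) + 1)/2 = -6 + (2/7 + 1)/2 = -6 + (½)*(9/7) = -6 + 9/14 = -75/14 ≈ -5.3571)
(-1*(-6) + 5) + 430*(G*(-7 - 2)) = (-1*(-6) + 5) + 430*(-75*(-7 - 2)/14) = (6 + 5) + 430*(-75/14*(-9)) = 11 + 430*(675/14) = 11 + 145125/7 = 145202/7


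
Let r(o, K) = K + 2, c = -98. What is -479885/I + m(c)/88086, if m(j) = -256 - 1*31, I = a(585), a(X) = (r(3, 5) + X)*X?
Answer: -1412351465/1016864784 ≈ -1.3889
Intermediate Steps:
r(o, K) = 2 + K
a(X) = X*(7 + X) (a(X) = ((2 + 5) + X)*X = (7 + X)*X = X*(7 + X))
I = 346320 (I = 585*(7 + 585) = 585*592 = 346320)
m(j) = -287 (m(j) = -256 - 31 = -287)
-479885/I + m(c)/88086 = -479885/346320 - 287/88086 = -479885*1/346320 - 287*1/88086 = -95977/69264 - 287/88086 = -1412351465/1016864784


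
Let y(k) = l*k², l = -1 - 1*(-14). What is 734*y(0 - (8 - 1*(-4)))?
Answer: 1374048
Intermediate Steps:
l = 13 (l = -1 + 14 = 13)
y(k) = 13*k²
734*y(0 - (8 - 1*(-4))) = 734*(13*(0 - (8 - 1*(-4)))²) = 734*(13*(0 - (8 + 4))²) = 734*(13*(0 - 1*12)²) = 734*(13*(0 - 12)²) = 734*(13*(-12)²) = 734*(13*144) = 734*1872 = 1374048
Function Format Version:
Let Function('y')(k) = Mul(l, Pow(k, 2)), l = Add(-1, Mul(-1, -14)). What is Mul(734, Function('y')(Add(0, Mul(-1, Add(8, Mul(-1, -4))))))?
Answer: 1374048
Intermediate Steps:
l = 13 (l = Add(-1, 14) = 13)
Function('y')(k) = Mul(13, Pow(k, 2))
Mul(734, Function('y')(Add(0, Mul(-1, Add(8, Mul(-1, -4)))))) = Mul(734, Mul(13, Pow(Add(0, Mul(-1, Add(8, Mul(-1, -4)))), 2))) = Mul(734, Mul(13, Pow(Add(0, Mul(-1, Add(8, 4))), 2))) = Mul(734, Mul(13, Pow(Add(0, Mul(-1, 12)), 2))) = Mul(734, Mul(13, Pow(Add(0, -12), 2))) = Mul(734, Mul(13, Pow(-12, 2))) = Mul(734, Mul(13, 144)) = Mul(734, 1872) = 1374048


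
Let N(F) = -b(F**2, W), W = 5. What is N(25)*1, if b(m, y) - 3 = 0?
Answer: -3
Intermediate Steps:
b(m, y) = 3 (b(m, y) = 3 + 0 = 3)
N(F) = -3 (N(F) = -1*3 = -3)
N(25)*1 = -3*1 = -3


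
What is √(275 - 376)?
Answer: I*√101 ≈ 10.05*I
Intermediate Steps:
√(275 - 376) = √(-101) = I*√101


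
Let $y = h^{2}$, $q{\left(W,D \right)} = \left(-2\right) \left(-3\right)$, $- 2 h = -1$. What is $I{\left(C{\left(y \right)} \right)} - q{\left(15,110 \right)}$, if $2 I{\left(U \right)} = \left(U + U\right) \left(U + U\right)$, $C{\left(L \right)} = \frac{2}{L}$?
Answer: $122$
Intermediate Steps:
$h = \frac{1}{2}$ ($h = \left(- \frac{1}{2}\right) \left(-1\right) = \frac{1}{2} \approx 0.5$)
$q{\left(W,D \right)} = 6$
$y = \frac{1}{4}$ ($y = \left(\frac{1}{2}\right)^{2} = \frac{1}{4} \approx 0.25$)
$I{\left(U \right)} = 2 U^{2}$ ($I{\left(U \right)} = \frac{\left(U + U\right) \left(U + U\right)}{2} = \frac{2 U 2 U}{2} = \frac{4 U^{2}}{2} = 2 U^{2}$)
$I{\left(C{\left(y \right)} \right)} - q{\left(15,110 \right)} = 2 \left(2 \frac{1}{\frac{1}{4}}\right)^{2} - 6 = 2 \left(2 \cdot 4\right)^{2} - 6 = 2 \cdot 8^{2} - 6 = 2 \cdot 64 - 6 = 128 - 6 = 122$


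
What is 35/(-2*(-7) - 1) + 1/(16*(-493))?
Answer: 276067/102544 ≈ 2.6922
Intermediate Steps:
35/(-2*(-7) - 1) + 1/(16*(-493)) = 35/(14 - 1) + (1/16)*(-1/493) = 35/13 - 1/7888 = 276067/102544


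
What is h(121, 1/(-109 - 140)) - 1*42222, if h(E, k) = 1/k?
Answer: -42471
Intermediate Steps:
h(121, 1/(-109 - 140)) - 1*42222 = 1/(1/(-109 - 140)) - 1*42222 = 1/(1/(-249)) - 42222 = 1/(-1/249) - 42222 = -249 - 42222 = -42471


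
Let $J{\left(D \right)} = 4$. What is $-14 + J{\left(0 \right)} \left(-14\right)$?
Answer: $-70$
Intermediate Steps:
$-14 + J{\left(0 \right)} \left(-14\right) = -14 + 4 \left(-14\right) = -14 - 56 = -70$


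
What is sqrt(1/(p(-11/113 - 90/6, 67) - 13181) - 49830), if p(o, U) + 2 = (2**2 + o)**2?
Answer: I*sqrt(1385737495584688244689)/166761211 ≈ 223.23*I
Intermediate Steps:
p(o, U) = -2 + (4 + o)**2 (p(o, U) = -2 + (2**2 + o)**2 = -2 + (4 + o)**2)
sqrt(1/(p(-11/113 - 90/6, 67) - 13181) - 49830) = sqrt(1/((-2 + (4 + (-11/113 - 90/6))**2) - 13181) - 49830) = sqrt(1/((-2 + (4 + (-11*1/113 - 90*1/6))**2) - 13181) - 49830) = sqrt(1/((-2 + (4 + (-11/113 - 15))**2) - 13181) - 49830) = sqrt(1/((-2 + (4 - 1706/113)**2) - 13181) - 49830) = sqrt(1/((-2 + (-1254/113)**2) - 13181) - 49830) = sqrt(1/((-2 + 1572516/12769) - 13181) - 49830) = sqrt(1/(1546978/12769 - 13181) - 49830) = sqrt(1/(-166761211/12769) - 49830) = sqrt(-12769/166761211 - 49830) = sqrt(-8309711156899/166761211) = I*sqrt(1385737495584688244689)/166761211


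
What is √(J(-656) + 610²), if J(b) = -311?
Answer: √371789 ≈ 609.75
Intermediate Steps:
√(J(-656) + 610²) = √(-311 + 610²) = √(-311 + 372100) = √371789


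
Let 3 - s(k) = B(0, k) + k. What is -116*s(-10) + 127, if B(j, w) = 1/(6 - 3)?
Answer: -4027/3 ≈ -1342.3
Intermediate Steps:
B(j, w) = ⅓ (B(j, w) = 1/3 = ⅓)
s(k) = 8/3 - k (s(k) = 3 - (⅓ + k) = 3 + (-⅓ - k) = 8/3 - k)
-116*s(-10) + 127 = -116*(8/3 - 1*(-10)) + 127 = -116*(8/3 + 10) + 127 = -116*38/3 + 127 = -4408/3 + 127 = -4027/3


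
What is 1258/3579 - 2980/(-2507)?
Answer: 13819226/8972553 ≈ 1.5402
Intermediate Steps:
1258/3579 - 2980/(-2507) = 1258*(1/3579) - 2980*(-1/2507) = 1258/3579 + 2980/2507 = 13819226/8972553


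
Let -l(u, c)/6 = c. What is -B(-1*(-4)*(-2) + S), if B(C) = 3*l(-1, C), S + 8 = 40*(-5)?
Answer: -3888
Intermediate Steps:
l(u, c) = -6*c
S = -208 (S = -8 + 40*(-5) = -8 - 200 = -208)
B(C) = -18*C (B(C) = 3*(-6*C) = -18*C)
-B(-1*(-4)*(-2) + S) = -(-18)*(-1*(-4)*(-2) - 208) = -(-18)*(4*(-2) - 208) = -(-18)*(-8 - 208) = -(-18)*(-216) = -1*3888 = -3888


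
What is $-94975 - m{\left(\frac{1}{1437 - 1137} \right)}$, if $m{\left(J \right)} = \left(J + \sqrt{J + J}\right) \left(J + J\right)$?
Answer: $- \frac{4273875001}{45000} - \frac{\sqrt{6}}{4500} \approx -94975.0$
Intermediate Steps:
$m{\left(J \right)} = 2 J \left(J + \sqrt{2} \sqrt{J}\right)$ ($m{\left(J \right)} = \left(J + \sqrt{2 J}\right) 2 J = \left(J + \sqrt{2} \sqrt{J}\right) 2 J = 2 J \left(J + \sqrt{2} \sqrt{J}\right)$)
$-94975 - m{\left(\frac{1}{1437 - 1137} \right)} = -94975 - \left(2 \left(\frac{1}{1437 - 1137}\right)^{2} + 2 \sqrt{2} \left(\frac{1}{1437 - 1137}\right)^{\frac{3}{2}}\right) = -94975 - \left(2 \left(\frac{1}{300}\right)^{2} + 2 \sqrt{2} \left(\frac{1}{300}\right)^{\frac{3}{2}}\right) = -94975 - \left(\frac{2}{90000} + \frac{2 \sqrt{2}}{3000 \sqrt{3}}\right) = -94975 - \left(2 \cdot \frac{1}{90000} + 2 \sqrt{2} \frac{\sqrt{3}}{9000}\right) = -94975 - \left(\frac{1}{45000} + \frac{\sqrt{6}}{4500}\right) = - \frac{4273875001}{45000} - \frac{\sqrt{6}}{4500}$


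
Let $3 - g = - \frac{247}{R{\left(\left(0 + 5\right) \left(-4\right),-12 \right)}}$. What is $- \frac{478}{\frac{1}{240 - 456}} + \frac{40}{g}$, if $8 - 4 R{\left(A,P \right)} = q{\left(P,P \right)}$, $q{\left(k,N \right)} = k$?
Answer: $\frac{13525588}{131} \approx 1.0325 \cdot 10^{5}$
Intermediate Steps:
$R{\left(A,P \right)} = 2 - \frac{P}{4}$
$g = \frac{262}{5}$ ($g = 3 - - \frac{247}{2 - -3} = 3 - - \frac{247}{2 + 3} = 3 - - \frac{247}{5} = 3 + \frac{247}{5} = \frac{262}{5} \approx 52.4$)
$- \frac{478}{\frac{1}{240 - 456}} + \frac{40}{g} = - \frac{478}{\frac{1}{240 - 456}} + \frac{40}{\frac{262}{5}} = - \frac{478}{\frac{1}{-216}} + 40 \cdot \frac{5}{262} = - \frac{478}{- \frac{1}{216}} + \frac{100}{131} = \left(-478\right) \left(-216\right) + \frac{100}{131} = 103248 + \frac{100}{131} = \frac{13525588}{131}$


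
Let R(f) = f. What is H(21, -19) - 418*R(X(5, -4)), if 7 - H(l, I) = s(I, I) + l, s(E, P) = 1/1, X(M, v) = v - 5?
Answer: 3747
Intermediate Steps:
X(M, v) = -5 + v
s(E, P) = 1
H(l, I) = 6 - l (H(l, I) = 7 - (1 + l) = 7 + (-1 - l) = 6 - l)
H(21, -19) - 418*R(X(5, -4)) = (6 - 1*21) - 418*(-5 - 4) = (6 - 21) - 418*(-9) = -15 + 3762 = 3747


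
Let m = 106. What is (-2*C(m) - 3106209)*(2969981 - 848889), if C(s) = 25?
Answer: -6588661114828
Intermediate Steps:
(-2*C(m) - 3106209)*(2969981 - 848889) = (-2*25 - 3106209)*(2969981 - 848889) = (-50 - 3106209)*2121092 = -3106259*2121092 = -6588661114828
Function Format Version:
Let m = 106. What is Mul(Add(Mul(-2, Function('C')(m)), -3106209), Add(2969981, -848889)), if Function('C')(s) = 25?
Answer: -6588661114828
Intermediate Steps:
Mul(Add(Mul(-2, Function('C')(m)), -3106209), Add(2969981, -848889)) = Mul(Add(Mul(-2, 25), -3106209), Add(2969981, -848889)) = Mul(Add(-50, -3106209), 2121092) = Mul(-3106259, 2121092) = -6588661114828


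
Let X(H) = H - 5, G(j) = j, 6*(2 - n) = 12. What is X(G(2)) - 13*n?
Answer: -3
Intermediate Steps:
n = 0 (n = 2 - 1/6*12 = 2 - 2 = 0)
X(H) = -5 + H
X(G(2)) - 13*n = (-5 + 2) - 13*0 = -3 + 0 = -3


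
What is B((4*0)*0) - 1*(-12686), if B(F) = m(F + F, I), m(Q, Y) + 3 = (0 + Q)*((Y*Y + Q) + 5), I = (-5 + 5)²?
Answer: 12683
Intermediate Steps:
I = 0 (I = 0² = 0)
m(Q, Y) = -3 + Q*(5 + Q + Y²) (m(Q, Y) = -3 + (0 + Q)*((Y*Y + Q) + 5) = -3 + Q*((Y² + Q) + 5) = -3 + Q*((Q + Y²) + 5) = -3 + Q*(5 + Q + Y²))
B(F) = -3 + 4*F² + 10*F (B(F) = -3 + (F + F)² + 5*(F + F) + (F + F)*0² = -3 + (2*F)² + 5*(2*F) + (2*F)*0 = -3 + 4*F² + 10*F + 0 = -3 + 4*F² + 10*F)
B((4*0)*0) - 1*(-12686) = (-3 + 4*((4*0)*0)² + 10*((4*0)*0)) - 1*(-12686) = (-3 + 4*(0*0)² + 10*(0*0)) + 12686 = (-3 + 4*0² + 10*0) + 12686 = (-3 + 4*0 + 0) + 12686 = (-3 + 0 + 0) + 12686 = -3 + 12686 = 12683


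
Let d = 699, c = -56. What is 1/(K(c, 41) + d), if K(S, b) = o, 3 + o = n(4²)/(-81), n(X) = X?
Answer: 81/56360 ≈ 0.0014372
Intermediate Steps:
o = -259/81 (o = -3 + 4²/(-81) = -3 + 16*(-1/81) = -3 - 16/81 = -259/81 ≈ -3.1975)
K(S, b) = -259/81
1/(K(c, 41) + d) = 1/(-259/81 + 699) = 1/(56360/81) = 81/56360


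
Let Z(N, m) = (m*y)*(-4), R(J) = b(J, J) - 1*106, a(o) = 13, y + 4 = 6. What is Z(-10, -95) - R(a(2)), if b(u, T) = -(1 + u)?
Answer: 880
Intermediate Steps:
y = 2 (y = -4 + 6 = 2)
b(u, T) = -1 - u
R(J) = -107 - J (R(J) = (-1 - J) - 1*106 = (-1 - J) - 106 = -107 - J)
Z(N, m) = -8*m (Z(N, m) = (m*2)*(-4) = (2*m)*(-4) = -8*m)
Z(-10, -95) - R(a(2)) = -8*(-95) - (-107 - 1*13) = 760 - (-107 - 13) = 760 - 1*(-120) = 760 + 120 = 880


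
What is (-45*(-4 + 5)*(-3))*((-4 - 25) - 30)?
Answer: -7965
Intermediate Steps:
(-45*(-4 + 5)*(-3))*((-4 - 25) - 30) = (-45*(-3))*(-29 - 30) = -45*(-3)*(-59) = 135*(-59) = -7965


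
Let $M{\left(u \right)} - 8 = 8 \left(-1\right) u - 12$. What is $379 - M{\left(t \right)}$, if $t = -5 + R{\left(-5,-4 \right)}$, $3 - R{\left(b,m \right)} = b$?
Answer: $407$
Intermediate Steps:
$R{\left(b,m \right)} = 3 - b$
$t = 3$ ($t = -5 + \left(3 - -5\right) = -5 + \left(3 + 5\right) = -5 + 8 = 3$)
$M{\left(u \right)} = -4 - 8 u$ ($M{\left(u \right)} = 8 + \left(8 \left(-1\right) u - 12\right) = 8 - \left(12 + 8 u\right) = -4 - 8 u$)
$379 - M{\left(t \right)} = 379 - \left(-4 - 24\right) = 379 - -28 = 379 + 28 = 407$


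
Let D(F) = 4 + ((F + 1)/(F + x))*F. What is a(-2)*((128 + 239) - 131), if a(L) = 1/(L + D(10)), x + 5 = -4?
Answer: 59/28 ≈ 2.1071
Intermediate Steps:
x = -9 (x = -5 - 4 = -9)
D(F) = 4 + F*(1 + F)/(-9 + F) (D(F) = 4 + ((F + 1)/(F - 9))*F = 4 + ((1 + F)/(-9 + F))*F = 4 + F*(1 + F)/(-9 + F))
a(L) = 1/(114 + L) (a(L) = 1/(L + (-36 + 10² + 5*10)/(-9 + 10)) = 1/(L + (-36 + 100 + 50)/1) = 1/(L + 1*114) = 1/(L + 114) = 1/(114 + L))
a(-2)*((128 + 239) - 131) = ((128 + 239) - 131)/(114 - 2) = (367 - 131)/112 = (1/112)*236 = 59/28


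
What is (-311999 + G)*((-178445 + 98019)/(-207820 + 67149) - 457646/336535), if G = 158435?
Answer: 5729681158165584/47340714985 ≈ 1.2103e+5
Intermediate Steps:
(-311999 + G)*((-178445 + 98019)/(-207820 + 67149) - 457646/336535) = (-311999 + 158435)*((-178445 + 98019)/(-207820 + 67149) - 457646/336535) = -153564*(-80426/(-140671) - 457646*1/336535) = -153564*(-80426*(-1/140671) - 457646/336535) = -153564*(80426/140671 - 457646/336535) = -153564*(-37311356556/47340714985) = 5729681158165584/47340714985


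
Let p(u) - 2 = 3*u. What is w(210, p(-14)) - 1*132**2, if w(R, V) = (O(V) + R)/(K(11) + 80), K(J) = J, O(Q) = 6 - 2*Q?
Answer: -1585288/91 ≈ -17421.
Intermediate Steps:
p(u) = 2 + 3*u
w(R, V) = 6/91 - 2*V/91 + R/91 (w(R, V) = ((6 - 2*V) + R)/(11 + 80) = (6 + R - 2*V)/91 = (6 + R - 2*V)*(1/91) = 6/91 - 2*V/91 + R/91)
w(210, p(-14)) - 1*132**2 = (6/91 - 2*(2 + 3*(-14))/91 + (1/91)*210) - 1*132**2 = (6/91 - 2*(2 - 42)/91 + 30/13) - 1*17424 = (6/91 - 2/91*(-40) + 30/13) - 17424 = (6/91 + 80/91 + 30/13) - 17424 = 296/91 - 17424 = -1585288/91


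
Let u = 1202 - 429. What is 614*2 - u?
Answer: 455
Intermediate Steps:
u = 773
614*2 - u = 614*2 - 1*773 = 1228 - 773 = 455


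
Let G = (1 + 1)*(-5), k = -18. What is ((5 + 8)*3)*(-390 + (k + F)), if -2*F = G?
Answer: -15717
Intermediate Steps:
G = -10 (G = 2*(-5) = -10)
F = 5 (F = -½*(-10) = 5)
((5 + 8)*3)*(-390 + (k + F)) = ((5 + 8)*3)*(-390 + (-18 + 5)) = (13*3)*(-390 - 13) = 39*(-403) = -15717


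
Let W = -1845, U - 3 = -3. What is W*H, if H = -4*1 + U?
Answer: 7380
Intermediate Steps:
U = 0 (U = 3 - 3 = 0)
H = -4 (H = -4*1 + 0 = -4 + 0 = -4)
W*H = -1845*(-4) = 7380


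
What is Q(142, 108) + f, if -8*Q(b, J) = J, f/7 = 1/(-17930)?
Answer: -121031/8965 ≈ -13.500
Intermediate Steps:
f = -7/17930 (f = 7/(-17930) = 7*(-1/17930) = -7/17930 ≈ -0.00039041)
Q(b, J) = -J/8
Q(142, 108) + f = -1/8*108 - 7/17930 = -27/2 - 7/17930 = -121031/8965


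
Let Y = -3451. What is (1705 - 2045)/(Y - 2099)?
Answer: 34/555 ≈ 0.061261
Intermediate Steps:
(1705 - 2045)/(Y - 2099) = (1705 - 2045)/(-3451 - 2099) = -340/(-5550) = -340*(-1/5550) = 34/555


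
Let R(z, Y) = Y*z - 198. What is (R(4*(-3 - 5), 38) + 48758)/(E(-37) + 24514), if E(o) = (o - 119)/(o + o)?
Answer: 218966/113387 ≈ 1.9311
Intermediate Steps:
R(z, Y) = -198 + Y*z
E(o) = (-119 + o)/(2*o) (E(o) = (-119 + o)/((2*o)) = (-119 + o)*(1/(2*o)) = (-119 + o)/(2*o))
(R(4*(-3 - 5), 38) + 48758)/(E(-37) + 24514) = ((-198 + 38*(4*(-3 - 5))) + 48758)/((1/2)*(-119 - 37)/(-37) + 24514) = ((-198 + 38*(4*(-8))) + 48758)/((1/2)*(-1/37)*(-156) + 24514) = ((-198 + 38*(-32)) + 48758)/(78/37 + 24514) = ((-198 - 1216) + 48758)/(907096/37) = (-1414 + 48758)*(37/907096) = 47344*(37/907096) = 218966/113387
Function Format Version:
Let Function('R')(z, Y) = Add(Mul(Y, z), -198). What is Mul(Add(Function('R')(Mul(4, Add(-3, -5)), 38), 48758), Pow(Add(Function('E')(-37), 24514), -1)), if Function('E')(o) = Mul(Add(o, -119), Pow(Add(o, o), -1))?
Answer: Rational(218966, 113387) ≈ 1.9311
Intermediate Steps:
Function('R')(z, Y) = Add(-198, Mul(Y, z))
Function('E')(o) = Mul(Rational(1, 2), Pow(o, -1), Add(-119, o)) (Function('E')(o) = Mul(Add(-119, o), Pow(Mul(2, o), -1)) = Mul(Add(-119, o), Mul(Rational(1, 2), Pow(o, -1))) = Mul(Rational(1, 2), Pow(o, -1), Add(-119, o)))
Mul(Add(Function('R')(Mul(4, Add(-3, -5)), 38), 48758), Pow(Add(Function('E')(-37), 24514), -1)) = Mul(Add(Add(-198, Mul(38, Mul(4, Add(-3, -5)))), 48758), Pow(Add(Mul(Rational(1, 2), Pow(-37, -1), Add(-119, -37)), 24514), -1)) = Mul(Add(Add(-198, Mul(38, Mul(4, -8))), 48758), Pow(Add(Mul(Rational(1, 2), Rational(-1, 37), -156), 24514), -1)) = Mul(Add(Add(-198, Mul(38, -32)), 48758), Pow(Add(Rational(78, 37), 24514), -1)) = Mul(Add(Add(-198, -1216), 48758), Pow(Rational(907096, 37), -1)) = Mul(Add(-1414, 48758), Rational(37, 907096)) = Mul(47344, Rational(37, 907096)) = Rational(218966, 113387)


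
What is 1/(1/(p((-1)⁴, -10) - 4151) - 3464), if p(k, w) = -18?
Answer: -4169/14441417 ≈ -0.00028868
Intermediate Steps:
1/(1/(p((-1)⁴, -10) - 4151) - 3464) = 1/(1/(-18 - 4151) - 3464) = 1/(1/(-4169) - 3464) = 1/(-1/4169 - 3464) = 1/(-14441417/4169) = -4169/14441417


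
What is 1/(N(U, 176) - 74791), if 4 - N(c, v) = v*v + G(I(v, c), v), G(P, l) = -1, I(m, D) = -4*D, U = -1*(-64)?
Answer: -1/105762 ≈ -9.4552e-6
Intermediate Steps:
U = 64
N(c, v) = 5 - v² (N(c, v) = 4 - (v*v - 1) = 4 - (v² - 1) = 4 - (-1 + v²) = 4 + (1 - v²) = 5 - v²)
1/(N(U, 176) - 74791) = 1/((5 - 1*176²) - 74791) = 1/((5 - 1*30976) - 74791) = 1/((5 - 30976) - 74791) = 1/(-30971 - 74791) = 1/(-105762) = -1/105762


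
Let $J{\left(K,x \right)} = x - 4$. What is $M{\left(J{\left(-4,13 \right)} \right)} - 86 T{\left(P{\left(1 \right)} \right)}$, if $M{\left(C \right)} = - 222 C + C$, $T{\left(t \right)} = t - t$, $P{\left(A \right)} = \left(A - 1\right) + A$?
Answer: $-1989$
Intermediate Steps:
$J{\left(K,x \right)} = -4 + x$
$P{\left(A \right)} = -1 + 2 A$ ($P{\left(A \right)} = \left(-1 + A\right) + A = -1 + 2 A$)
$T{\left(t \right)} = 0$
$M{\left(C \right)} = - 221 C$
$M{\left(J{\left(-4,13 \right)} \right)} - 86 T{\left(P{\left(1 \right)} \right)} = - 221 \left(-4 + 13\right) - 0 = \left(-221\right) 9 + 0 = -1989 + 0 = -1989$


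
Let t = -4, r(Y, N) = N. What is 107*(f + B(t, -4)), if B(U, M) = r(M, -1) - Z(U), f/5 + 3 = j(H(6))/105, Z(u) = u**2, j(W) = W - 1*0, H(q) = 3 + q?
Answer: -23647/7 ≈ -3378.1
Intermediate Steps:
j(W) = W (j(W) = W + 0 = W)
f = -102/7 (f = -15 + 5*((3 + 6)/105) = -15 + 5*(9*(1/105)) = -15 + 5*(3/35) = -15 + 3/7 = -102/7 ≈ -14.571)
B(U, M) = -1 - U**2
107*(f + B(t, -4)) = 107*(-102/7 + (-1 - 1*(-4)**2)) = 107*(-102/7 + (-1 - 1*16)) = 107*(-102/7 + (-1 - 16)) = 107*(-102/7 - 17) = 107*(-221/7) = -23647/7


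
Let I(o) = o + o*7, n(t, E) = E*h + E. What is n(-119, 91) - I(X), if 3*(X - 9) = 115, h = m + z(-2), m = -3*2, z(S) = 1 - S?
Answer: -1682/3 ≈ -560.67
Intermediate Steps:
m = -6
h = -3 (h = -6 + (1 - 1*(-2)) = -6 + (1 + 2) = -6 + 3 = -3)
n(t, E) = -2*E (n(t, E) = E*(-3) + E = -3*E + E = -2*E)
X = 142/3 (X = 9 + (⅓)*115 = 9 + 115/3 = 142/3 ≈ 47.333)
I(o) = 8*o (I(o) = o + 7*o = 8*o)
n(-119, 91) - I(X) = -2*91 - 8*142/3 = -182 - 1*1136/3 = -182 - 1136/3 = -1682/3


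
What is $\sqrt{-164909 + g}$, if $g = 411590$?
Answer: $3 \sqrt{27409} \approx 496.67$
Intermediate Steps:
$\sqrt{-164909 + g} = \sqrt{-164909 + 411590} = \sqrt{246681} = 3 \sqrt{27409}$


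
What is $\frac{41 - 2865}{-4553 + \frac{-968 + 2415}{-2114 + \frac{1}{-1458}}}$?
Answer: $\frac{8704169512}{14035425515} \approx 0.62016$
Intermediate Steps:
$\frac{41 - 2865}{-4553 + \frac{-968 + 2415}{-2114 + \frac{1}{-1458}}} = - \frac{2824}{-4553 + \frac{1447}{-2114 - \frac{1}{1458}}} = - \frac{2824}{-4553 + \frac{1447}{- \frac{3082213}{1458}}} = - \frac{2824}{-4553 + 1447 \left(- \frac{1458}{3082213}\right)} = - \frac{2824}{-4553 - \frac{2109726}{3082213}} = - \frac{2824}{- \frac{14035425515}{3082213}} = \left(-2824\right) \left(- \frac{3082213}{14035425515}\right) = \frac{8704169512}{14035425515}$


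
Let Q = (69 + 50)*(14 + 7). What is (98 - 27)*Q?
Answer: 177429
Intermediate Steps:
Q = 2499 (Q = 119*21 = 2499)
(98 - 27)*Q = (98 - 27)*2499 = 71*2499 = 177429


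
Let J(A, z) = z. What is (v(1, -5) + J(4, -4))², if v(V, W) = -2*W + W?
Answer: 1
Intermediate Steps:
v(V, W) = -W
(v(1, -5) + J(4, -4))² = (-1*(-5) - 4)² = (5 - 4)² = 1² = 1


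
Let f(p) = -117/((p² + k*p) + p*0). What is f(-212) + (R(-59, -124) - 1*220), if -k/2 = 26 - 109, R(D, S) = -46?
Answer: -2594149/9752 ≈ -266.01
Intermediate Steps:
k = 166 (k = -2*(26 - 109) = -2*(-83) = 166)
f(p) = -117/(p² + 166*p) (f(p) = -117/((p² + 166*p) + p*0) = -117/((p² + 166*p) + 0) = -117/(p² + 166*p))
f(-212) + (R(-59, -124) - 1*220) = -117/(-212*(166 - 212)) + (-46 - 1*220) = -117*(-1/212)/(-46) + (-46 - 220) = -117*(-1/212)*(-1/46) - 266 = -117/9752 - 266 = -2594149/9752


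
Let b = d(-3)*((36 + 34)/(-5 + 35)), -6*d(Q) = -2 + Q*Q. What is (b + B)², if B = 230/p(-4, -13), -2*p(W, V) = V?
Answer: 58415449/54756 ≈ 1066.8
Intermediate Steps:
p(W, V) = -V/2
d(Q) = ⅓ - Q²/6 (d(Q) = -(-2 + Q*Q)/6 = -(-2 + Q²)/6 = ⅓ - Q²/6)
B = 460/13 (B = 230/((-½*(-13))) = 230/(13/2) = 230*(2/13) = 460/13 ≈ 35.385)
b = -49/18 (b = (⅓ - ⅙*(-3)²)*((36 + 34)/(-5 + 35)) = (⅓ - ⅙*9)*(70/30) = (⅓ - 3/2)*(70*(1/30)) = -7/6*7/3 = -49/18 ≈ -2.7222)
(b + B)² = (-49/18 + 460/13)² = (7643/234)² = 58415449/54756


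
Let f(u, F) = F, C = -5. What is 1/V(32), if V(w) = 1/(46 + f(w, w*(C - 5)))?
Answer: -274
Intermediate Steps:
V(w) = 1/(46 - 10*w) (V(w) = 1/(46 + w*(-5 - 5)) = 1/(46 + w*(-10)) = 1/(46 - 10*w))
1/V(32) = 1/(-1/(-46 + 10*32)) = 1/(-1/(-46 + 320)) = 1/(-1/274) = -274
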